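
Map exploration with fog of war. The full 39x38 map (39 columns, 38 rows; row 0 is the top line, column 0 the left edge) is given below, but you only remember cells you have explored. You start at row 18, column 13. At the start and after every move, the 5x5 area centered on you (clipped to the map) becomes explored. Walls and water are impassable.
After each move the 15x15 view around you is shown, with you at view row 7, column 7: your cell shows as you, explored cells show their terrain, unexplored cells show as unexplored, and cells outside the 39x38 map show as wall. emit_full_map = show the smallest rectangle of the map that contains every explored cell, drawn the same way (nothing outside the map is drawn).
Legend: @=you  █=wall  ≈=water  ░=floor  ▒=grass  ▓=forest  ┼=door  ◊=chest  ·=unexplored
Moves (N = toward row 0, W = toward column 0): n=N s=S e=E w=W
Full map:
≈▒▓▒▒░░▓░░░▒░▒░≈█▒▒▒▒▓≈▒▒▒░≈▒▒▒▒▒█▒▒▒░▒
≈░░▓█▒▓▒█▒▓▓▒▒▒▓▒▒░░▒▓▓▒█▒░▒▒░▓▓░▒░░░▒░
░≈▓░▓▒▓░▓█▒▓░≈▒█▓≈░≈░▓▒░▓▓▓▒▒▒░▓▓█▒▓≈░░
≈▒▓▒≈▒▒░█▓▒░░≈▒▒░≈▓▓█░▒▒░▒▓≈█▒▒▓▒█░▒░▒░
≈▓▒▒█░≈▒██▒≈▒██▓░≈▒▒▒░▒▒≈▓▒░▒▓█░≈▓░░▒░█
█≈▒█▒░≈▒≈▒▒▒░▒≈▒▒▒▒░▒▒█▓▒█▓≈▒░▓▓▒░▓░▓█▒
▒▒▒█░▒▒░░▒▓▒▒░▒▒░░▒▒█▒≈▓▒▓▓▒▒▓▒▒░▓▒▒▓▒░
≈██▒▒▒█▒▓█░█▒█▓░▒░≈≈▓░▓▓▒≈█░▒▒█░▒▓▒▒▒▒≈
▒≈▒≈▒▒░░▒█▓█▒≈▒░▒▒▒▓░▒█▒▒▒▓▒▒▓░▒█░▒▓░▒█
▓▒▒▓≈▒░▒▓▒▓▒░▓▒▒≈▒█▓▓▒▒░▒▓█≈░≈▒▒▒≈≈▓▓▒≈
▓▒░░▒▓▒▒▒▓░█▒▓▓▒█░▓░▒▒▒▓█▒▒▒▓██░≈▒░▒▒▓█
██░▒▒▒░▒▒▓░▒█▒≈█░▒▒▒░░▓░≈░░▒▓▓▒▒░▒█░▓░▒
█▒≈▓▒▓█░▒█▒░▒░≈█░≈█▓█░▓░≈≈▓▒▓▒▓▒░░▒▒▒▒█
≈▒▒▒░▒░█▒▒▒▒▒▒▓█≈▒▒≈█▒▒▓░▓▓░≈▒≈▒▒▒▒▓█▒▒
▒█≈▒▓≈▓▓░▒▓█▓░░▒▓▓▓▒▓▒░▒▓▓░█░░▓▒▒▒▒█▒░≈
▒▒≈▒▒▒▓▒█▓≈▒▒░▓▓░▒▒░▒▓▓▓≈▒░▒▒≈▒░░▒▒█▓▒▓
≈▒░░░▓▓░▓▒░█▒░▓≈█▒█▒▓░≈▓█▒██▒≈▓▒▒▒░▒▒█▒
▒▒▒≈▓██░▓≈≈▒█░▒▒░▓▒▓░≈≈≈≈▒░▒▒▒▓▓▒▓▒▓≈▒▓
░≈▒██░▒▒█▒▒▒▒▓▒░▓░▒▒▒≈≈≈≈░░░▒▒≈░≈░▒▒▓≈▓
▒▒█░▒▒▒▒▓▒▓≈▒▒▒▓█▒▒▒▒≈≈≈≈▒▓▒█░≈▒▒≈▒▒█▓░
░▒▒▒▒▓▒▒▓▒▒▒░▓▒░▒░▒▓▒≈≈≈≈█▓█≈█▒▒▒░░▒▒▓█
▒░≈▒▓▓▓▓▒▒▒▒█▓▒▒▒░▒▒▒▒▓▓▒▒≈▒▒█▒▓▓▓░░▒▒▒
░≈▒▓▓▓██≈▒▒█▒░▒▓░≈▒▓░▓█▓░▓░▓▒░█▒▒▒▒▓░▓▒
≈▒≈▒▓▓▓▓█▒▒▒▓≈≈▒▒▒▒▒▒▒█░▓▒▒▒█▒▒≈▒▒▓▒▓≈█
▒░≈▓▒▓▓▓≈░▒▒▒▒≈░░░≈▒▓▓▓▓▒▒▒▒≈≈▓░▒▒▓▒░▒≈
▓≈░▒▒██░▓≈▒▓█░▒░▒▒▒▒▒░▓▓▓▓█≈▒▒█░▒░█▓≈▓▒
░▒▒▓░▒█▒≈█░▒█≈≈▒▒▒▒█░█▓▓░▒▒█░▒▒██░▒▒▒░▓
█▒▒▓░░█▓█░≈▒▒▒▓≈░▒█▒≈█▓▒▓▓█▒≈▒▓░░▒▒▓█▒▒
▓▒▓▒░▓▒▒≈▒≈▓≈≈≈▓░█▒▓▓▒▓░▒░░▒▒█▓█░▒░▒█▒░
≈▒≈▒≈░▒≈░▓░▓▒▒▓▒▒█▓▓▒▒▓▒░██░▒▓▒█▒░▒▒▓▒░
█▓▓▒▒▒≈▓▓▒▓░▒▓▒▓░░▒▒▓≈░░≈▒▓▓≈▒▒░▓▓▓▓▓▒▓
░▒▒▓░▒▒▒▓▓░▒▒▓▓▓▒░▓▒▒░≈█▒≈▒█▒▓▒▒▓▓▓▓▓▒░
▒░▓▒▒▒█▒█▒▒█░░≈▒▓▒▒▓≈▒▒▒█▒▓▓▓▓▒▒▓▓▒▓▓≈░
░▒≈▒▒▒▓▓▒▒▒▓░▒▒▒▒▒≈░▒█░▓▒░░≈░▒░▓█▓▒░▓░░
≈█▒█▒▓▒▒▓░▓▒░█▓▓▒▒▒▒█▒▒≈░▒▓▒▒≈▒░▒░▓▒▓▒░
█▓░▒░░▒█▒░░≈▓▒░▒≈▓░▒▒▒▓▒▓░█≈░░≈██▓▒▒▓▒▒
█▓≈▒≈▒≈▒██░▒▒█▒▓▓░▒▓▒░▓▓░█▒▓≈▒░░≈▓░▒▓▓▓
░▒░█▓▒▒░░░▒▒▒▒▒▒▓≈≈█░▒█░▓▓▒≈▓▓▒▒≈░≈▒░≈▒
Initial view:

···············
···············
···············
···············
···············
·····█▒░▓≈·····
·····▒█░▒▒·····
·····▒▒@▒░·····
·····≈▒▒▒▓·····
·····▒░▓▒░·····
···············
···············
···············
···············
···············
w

···············
···············
···············
···············
···············
·····░█▒░▓≈····
·····≈▒█░▒▒····
·····▒▒@▓▒░····
·····▓≈▒▒▒▓····
·····▒▒░▓▒░····
···············
···············
···············
···············
···············

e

···············
···············
···············
···············
···············
····░█▒░▓≈·····
····≈▒█░▒▒·····
····▒▒▒@▒░·····
····▓≈▒▒▒▓·····
····▒▒░▓▒░·····
···············
···············
···············
···············
···············

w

···············
···············
···············
···············
···············
·····░█▒░▓≈····
·····≈▒█░▒▒····
·····▒▒@▓▒░····
·····▓≈▒▒▒▓····
·····▒▒░▓▒░····
···············
···············
···············
···············
···············

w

···············
···············
···············
···············
···············
·····▒░█▒░▓≈···
·····≈≈▒█░▒▒···
·····▒▒@▒▓▒░···
·····▒▓≈▒▒▒▓···
·····▒▒▒░▓▒░···
···············
···············
···············
···············
···············

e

···············
···············
···············
···············
···············
····▒░█▒░▓≈····
····≈≈▒█░▒▒····
····▒▒▒@▓▒░····
····▒▓≈▒▒▒▓····
····▒▒▒░▓▒░····
···············
···············
···············
···············
···············

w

···············
···············
···············
···············
···············
·····▒░█▒░▓≈···
·····≈≈▒█░▒▒···
·····▒▒@▒▓▒░···
·····▒▓≈▒▒▒▓···
·····▒▒▒░▓▒░···
···············
···············
···············
···············
···············

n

···············
···············
···············
···············
···············
·····▓≈▒▒░·····
·····▒░█▒░▓≈···
·····≈≈@█░▒▒···
·····▒▒▒▒▓▒░···
·····▒▓≈▒▒▒▓···
·····▒▒▒░▓▒░···
···············
···············
···············
···············

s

···············
···············
···············
···············
·····▓≈▒▒░·····
·····▒░█▒░▓≈···
·····≈≈▒█░▒▒···
·····▒▒@▒▓▒░···
·····▒▓≈▒▒▒▓···
·····▒▒▒░▓▒░···
···············
···············
···············
···············
···············

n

···············
···············
···············
···············
···············
·····▓≈▒▒░·····
·····▒░█▒░▓≈···
·····≈≈@█░▒▒···
·····▒▒▒▒▓▒░···
·····▒▓≈▒▒▒▓···
·····▒▒▒░▓▒░···
···············
···············
···············
···············

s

···············
···············
···············
···············
·····▓≈▒▒░·····
·····▒░█▒░▓≈···
·····≈≈▒█░▒▒···
·····▒▒@▒▓▒░···
·····▒▓≈▒▒▒▓···
·····▒▒▒░▓▒░···
···············
···············
···············
···············
···············

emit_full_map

▓≈▒▒░··
▒░█▒░▓≈
≈≈▒█░▒▒
▒▒@▒▓▒░
▒▓≈▒▒▒▓
▒▒▒░▓▒░

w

···············
···············
···············
···············
······▓≈▒▒░····
·····▓▒░█▒░▓≈··
·····▓≈≈▒█░▒▒··
·····█▒@▒▒▓▒░··
·····▓▒▓≈▒▒▒▓··
·····▓▒▒▒░▓▒░··
···············
···············
···············
···············
···············

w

···············
···············
···············
···············
·······▓≈▒▒░···
·····░▓▒░█▒░▓≈·
·····░▓≈≈▒█░▒▒·
·····▒█@▒▒▒▓▒░·
·····▒▓▒▓≈▒▒▒▓·
·····▒▓▒▒▒░▓▒░·
···············
···············
···············
···············
···············

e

···············
···············
···············
···············
······▓≈▒▒░····
····░▓▒░█▒░▓≈··
····░▓≈≈▒█░▒▒··
····▒█▒@▒▒▓▒░··
····▒▓▒▓≈▒▒▒▓··
····▒▓▒▒▒░▓▒░··
···············
···············
···············
···············
···············

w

···············
···············
···············
···············
·······▓≈▒▒░···
·····░▓▒░█▒░▓≈·
·····░▓≈≈▒█░▒▒·
·····▒█@▒▒▒▓▒░·
·····▒▓▒▓≈▒▒▒▓·
·····▒▓▒▒▒░▓▒░·
···············
···············
···············
···············
···············

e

···············
···············
···············
···············
······▓≈▒▒░····
····░▓▒░█▒░▓≈··
····░▓≈≈▒█░▒▒··
····▒█▒@▒▒▓▒░··
····▒▓▒▓≈▒▒▒▓··
····▒▓▒▒▒░▓▒░··
···············
···············
···············
···············
···············

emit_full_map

··▓≈▒▒░··
░▓▒░█▒░▓≈
░▓≈≈▒█░▒▒
▒█▒@▒▒▓▒░
▒▓▒▓≈▒▒▒▓
▒▓▒▒▒░▓▒░


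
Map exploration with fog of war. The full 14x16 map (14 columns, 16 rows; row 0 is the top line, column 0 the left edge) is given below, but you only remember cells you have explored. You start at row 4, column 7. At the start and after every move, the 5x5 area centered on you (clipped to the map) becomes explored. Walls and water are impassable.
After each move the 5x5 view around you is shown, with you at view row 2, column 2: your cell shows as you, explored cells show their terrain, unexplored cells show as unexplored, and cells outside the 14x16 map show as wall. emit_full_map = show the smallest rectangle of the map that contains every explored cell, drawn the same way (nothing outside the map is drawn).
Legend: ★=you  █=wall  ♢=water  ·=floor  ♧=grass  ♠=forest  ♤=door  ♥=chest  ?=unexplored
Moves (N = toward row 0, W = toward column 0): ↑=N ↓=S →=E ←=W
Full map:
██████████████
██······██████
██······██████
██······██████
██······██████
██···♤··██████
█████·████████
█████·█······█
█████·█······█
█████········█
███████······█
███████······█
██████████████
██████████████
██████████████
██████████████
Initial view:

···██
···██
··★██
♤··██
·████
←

····█
····█
··★·█
·♤··█
█·███

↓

····█
····█
·♤★·█
█·███
█·█··

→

···██
···██
♤·★██
·████
·█···

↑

···██
···██
··★██
♤··██
·████

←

····█
····█
··★·█
·♤··█
█·███

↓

····█
····█
·♤★·█
█·███
█·█··

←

·····
·····
··★··
██·██
██·█·

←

·····
·····
··★♤·
███·█
███·█

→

·····
·····
··★··
██·██
██·█·

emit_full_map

??····██
······██
······██
···★··██
███·████
███·█···


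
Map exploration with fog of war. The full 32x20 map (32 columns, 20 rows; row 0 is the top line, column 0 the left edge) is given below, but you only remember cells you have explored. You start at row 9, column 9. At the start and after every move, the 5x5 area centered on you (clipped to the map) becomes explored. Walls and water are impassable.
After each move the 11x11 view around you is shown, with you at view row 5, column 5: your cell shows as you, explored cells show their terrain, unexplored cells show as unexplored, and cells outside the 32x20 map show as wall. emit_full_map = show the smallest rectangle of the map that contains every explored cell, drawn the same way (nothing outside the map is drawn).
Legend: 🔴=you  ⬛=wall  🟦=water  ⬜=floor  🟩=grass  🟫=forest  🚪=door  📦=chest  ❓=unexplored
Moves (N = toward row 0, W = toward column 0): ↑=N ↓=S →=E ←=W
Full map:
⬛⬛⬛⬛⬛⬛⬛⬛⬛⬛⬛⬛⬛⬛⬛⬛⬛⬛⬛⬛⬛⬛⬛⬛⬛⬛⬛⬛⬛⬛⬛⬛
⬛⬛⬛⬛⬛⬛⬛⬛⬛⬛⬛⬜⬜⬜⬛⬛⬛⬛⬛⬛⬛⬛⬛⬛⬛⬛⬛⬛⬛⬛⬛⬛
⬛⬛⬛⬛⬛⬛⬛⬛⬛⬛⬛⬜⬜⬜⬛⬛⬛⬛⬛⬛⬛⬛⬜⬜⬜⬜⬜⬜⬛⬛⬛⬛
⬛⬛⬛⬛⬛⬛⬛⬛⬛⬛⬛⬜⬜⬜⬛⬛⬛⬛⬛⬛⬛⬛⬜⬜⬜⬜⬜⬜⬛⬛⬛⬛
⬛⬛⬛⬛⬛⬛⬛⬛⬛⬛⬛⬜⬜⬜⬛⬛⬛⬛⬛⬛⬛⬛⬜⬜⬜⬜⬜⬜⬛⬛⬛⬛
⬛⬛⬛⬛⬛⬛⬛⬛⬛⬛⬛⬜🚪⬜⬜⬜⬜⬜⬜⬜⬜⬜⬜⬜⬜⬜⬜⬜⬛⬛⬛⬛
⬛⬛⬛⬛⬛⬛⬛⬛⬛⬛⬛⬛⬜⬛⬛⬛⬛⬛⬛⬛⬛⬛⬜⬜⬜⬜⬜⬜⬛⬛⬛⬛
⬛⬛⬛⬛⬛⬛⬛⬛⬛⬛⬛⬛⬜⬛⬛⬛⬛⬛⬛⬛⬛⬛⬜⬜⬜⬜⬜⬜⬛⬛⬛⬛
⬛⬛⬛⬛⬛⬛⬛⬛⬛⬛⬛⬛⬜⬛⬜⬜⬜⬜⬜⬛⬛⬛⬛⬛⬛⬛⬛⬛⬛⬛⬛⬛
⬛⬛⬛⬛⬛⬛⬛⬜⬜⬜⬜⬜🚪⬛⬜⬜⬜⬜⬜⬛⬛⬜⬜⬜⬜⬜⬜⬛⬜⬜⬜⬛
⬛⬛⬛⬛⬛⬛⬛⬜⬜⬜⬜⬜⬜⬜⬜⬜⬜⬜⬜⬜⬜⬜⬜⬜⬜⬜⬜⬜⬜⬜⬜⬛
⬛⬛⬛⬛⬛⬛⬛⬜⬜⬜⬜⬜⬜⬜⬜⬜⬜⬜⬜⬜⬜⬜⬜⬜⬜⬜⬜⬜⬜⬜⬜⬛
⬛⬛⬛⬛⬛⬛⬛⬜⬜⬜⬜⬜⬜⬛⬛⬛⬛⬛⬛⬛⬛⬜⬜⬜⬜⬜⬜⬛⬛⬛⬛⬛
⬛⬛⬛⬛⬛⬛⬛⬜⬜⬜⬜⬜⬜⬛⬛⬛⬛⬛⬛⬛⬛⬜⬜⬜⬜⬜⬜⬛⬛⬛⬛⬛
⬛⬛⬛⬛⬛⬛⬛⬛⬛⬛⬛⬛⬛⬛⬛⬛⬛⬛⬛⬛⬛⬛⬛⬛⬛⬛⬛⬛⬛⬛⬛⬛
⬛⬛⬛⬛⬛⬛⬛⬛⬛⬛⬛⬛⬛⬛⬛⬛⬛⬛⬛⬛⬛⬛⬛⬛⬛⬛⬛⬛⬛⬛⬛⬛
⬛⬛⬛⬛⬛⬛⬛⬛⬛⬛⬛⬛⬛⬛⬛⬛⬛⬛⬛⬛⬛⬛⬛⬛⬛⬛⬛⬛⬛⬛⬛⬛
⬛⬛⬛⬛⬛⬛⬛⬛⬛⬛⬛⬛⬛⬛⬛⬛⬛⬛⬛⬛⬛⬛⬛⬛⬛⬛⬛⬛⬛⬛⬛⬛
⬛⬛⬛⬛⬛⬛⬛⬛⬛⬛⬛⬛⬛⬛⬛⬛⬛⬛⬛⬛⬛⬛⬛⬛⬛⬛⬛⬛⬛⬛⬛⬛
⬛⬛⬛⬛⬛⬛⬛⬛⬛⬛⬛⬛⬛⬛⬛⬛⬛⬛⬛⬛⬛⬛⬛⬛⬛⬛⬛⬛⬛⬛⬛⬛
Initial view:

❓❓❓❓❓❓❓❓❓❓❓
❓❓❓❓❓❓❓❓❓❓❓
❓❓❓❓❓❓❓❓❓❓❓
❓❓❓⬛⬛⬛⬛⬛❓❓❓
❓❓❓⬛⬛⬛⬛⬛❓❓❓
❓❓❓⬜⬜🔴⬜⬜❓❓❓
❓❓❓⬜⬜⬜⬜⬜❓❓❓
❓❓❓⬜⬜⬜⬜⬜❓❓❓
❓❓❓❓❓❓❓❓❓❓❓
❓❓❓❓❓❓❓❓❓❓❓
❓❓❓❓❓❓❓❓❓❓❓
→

❓❓❓❓❓❓❓❓❓❓❓
❓❓❓❓❓❓❓❓❓❓❓
❓❓❓❓❓❓❓❓❓❓❓
❓❓⬛⬛⬛⬛⬛⬜❓❓❓
❓❓⬛⬛⬛⬛⬛⬜❓❓❓
❓❓⬜⬜⬜🔴⬜🚪❓❓❓
❓❓⬜⬜⬜⬜⬜⬜❓❓❓
❓❓⬜⬜⬜⬜⬜⬜❓❓❓
❓❓❓❓❓❓❓❓❓❓❓
❓❓❓❓❓❓❓❓❓❓❓
❓❓❓❓❓❓❓❓❓❓❓

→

❓❓❓❓❓❓❓❓❓❓❓
❓❓❓❓❓❓❓❓❓❓❓
❓❓❓❓❓❓❓❓❓❓❓
❓⬛⬛⬛⬛⬛⬜⬛❓❓❓
❓⬛⬛⬛⬛⬛⬜⬛❓❓❓
❓⬜⬜⬜⬜🔴🚪⬛❓❓❓
❓⬜⬜⬜⬜⬜⬜⬜❓❓❓
❓⬜⬜⬜⬜⬜⬜⬜❓❓❓
❓❓❓❓❓❓❓❓❓❓❓
❓❓❓❓❓❓❓❓❓❓❓
❓❓❓❓❓❓❓❓❓❓❓

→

❓❓❓❓❓❓❓❓❓❓❓
❓❓❓❓❓❓❓❓❓❓❓
❓❓❓❓❓❓❓❓❓❓❓
⬛⬛⬛⬛⬛⬜⬛⬛❓❓❓
⬛⬛⬛⬛⬛⬜⬛⬜❓❓❓
⬜⬜⬜⬜⬜🔴⬛⬜❓❓❓
⬜⬜⬜⬜⬜⬜⬜⬜❓❓❓
⬜⬜⬜⬜⬜⬜⬜⬜❓❓❓
❓❓❓❓❓❓❓❓❓❓❓
❓❓❓❓❓❓❓❓❓❓❓
❓❓❓❓❓❓❓❓❓❓❓

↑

❓❓❓❓❓❓❓❓❓❓❓
❓❓❓❓❓❓❓❓❓❓❓
❓❓❓❓❓❓❓❓❓❓❓
❓❓❓⬛⬛⬜⬛⬛❓❓❓
⬛⬛⬛⬛⬛⬜⬛⬛❓❓❓
⬛⬛⬛⬛⬛🔴⬛⬜❓❓❓
⬜⬜⬜⬜⬜🚪⬛⬜❓❓❓
⬜⬜⬜⬜⬜⬜⬜⬜❓❓❓
⬜⬜⬜⬜⬜⬜⬜⬜❓❓❓
❓❓❓❓❓❓❓❓❓❓❓
❓❓❓❓❓❓❓❓❓❓❓

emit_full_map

❓❓❓⬛⬛⬜⬛⬛
⬛⬛⬛⬛⬛⬜⬛⬛
⬛⬛⬛⬛⬛🔴⬛⬜
⬜⬜⬜⬜⬜🚪⬛⬜
⬜⬜⬜⬜⬜⬜⬜⬜
⬜⬜⬜⬜⬜⬜⬜⬜

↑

❓❓❓❓❓❓❓❓❓❓❓
❓❓❓❓❓❓❓❓❓❓❓
❓❓❓❓❓❓❓❓❓❓❓
❓❓❓⬛⬜🚪⬜⬜❓❓❓
❓❓❓⬛⬛⬜⬛⬛❓❓❓
⬛⬛⬛⬛⬛🔴⬛⬛❓❓❓
⬛⬛⬛⬛⬛⬜⬛⬜❓❓❓
⬜⬜⬜⬜⬜🚪⬛⬜❓❓❓
⬜⬜⬜⬜⬜⬜⬜⬜❓❓❓
⬜⬜⬜⬜⬜⬜⬜⬜❓❓❓
❓❓❓❓❓❓❓❓❓❓❓

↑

❓❓❓❓❓❓❓❓❓❓❓
❓❓❓❓❓❓❓❓❓❓❓
❓❓❓❓❓❓❓❓❓❓❓
❓❓❓⬛⬜⬜⬜⬛❓❓❓
❓❓❓⬛⬜🚪⬜⬜❓❓❓
❓❓❓⬛⬛🔴⬛⬛❓❓❓
⬛⬛⬛⬛⬛⬜⬛⬛❓❓❓
⬛⬛⬛⬛⬛⬜⬛⬜❓❓❓
⬜⬜⬜⬜⬜🚪⬛⬜❓❓❓
⬜⬜⬜⬜⬜⬜⬜⬜❓❓❓
⬜⬜⬜⬜⬜⬜⬜⬜❓❓❓

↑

❓❓❓❓❓❓❓❓❓❓❓
❓❓❓❓❓❓❓❓❓❓❓
❓❓❓❓❓❓❓❓❓❓❓
❓❓❓⬛⬜⬜⬜⬛❓❓❓
❓❓❓⬛⬜⬜⬜⬛❓❓❓
❓❓❓⬛⬜🔴⬜⬜❓❓❓
❓❓❓⬛⬛⬜⬛⬛❓❓❓
⬛⬛⬛⬛⬛⬜⬛⬛❓❓❓
⬛⬛⬛⬛⬛⬜⬛⬜❓❓❓
⬜⬜⬜⬜⬜🚪⬛⬜❓❓❓
⬜⬜⬜⬜⬜⬜⬜⬜❓❓❓

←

❓❓❓❓❓❓❓❓❓❓❓
❓❓❓❓❓❓❓❓❓❓❓
❓❓❓❓❓❓❓❓❓❓❓
❓❓❓⬛⬛⬜⬜⬜⬛❓❓
❓❓❓⬛⬛⬜⬜⬜⬛❓❓
❓❓❓⬛⬛🔴🚪⬜⬜❓❓
❓❓❓⬛⬛⬛⬜⬛⬛❓❓
❓⬛⬛⬛⬛⬛⬜⬛⬛❓❓
❓⬛⬛⬛⬛⬛⬜⬛⬜❓❓
❓⬜⬜⬜⬜⬜🚪⬛⬜❓❓
❓⬜⬜⬜⬜⬜⬜⬜⬜❓❓

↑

⬛⬛⬛⬛⬛⬛⬛⬛⬛⬛⬛
❓❓❓❓❓❓❓❓❓❓❓
❓❓❓❓❓❓❓❓❓❓❓
❓❓❓⬛⬛⬜⬜⬜❓❓❓
❓❓❓⬛⬛⬜⬜⬜⬛❓❓
❓❓❓⬛⬛🔴⬜⬜⬛❓❓
❓❓❓⬛⬛⬜🚪⬜⬜❓❓
❓❓❓⬛⬛⬛⬜⬛⬛❓❓
❓⬛⬛⬛⬛⬛⬜⬛⬛❓❓
❓⬛⬛⬛⬛⬛⬜⬛⬜❓❓
❓⬜⬜⬜⬜⬜🚪⬛⬜❓❓

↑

⬛⬛⬛⬛⬛⬛⬛⬛⬛⬛⬛
⬛⬛⬛⬛⬛⬛⬛⬛⬛⬛⬛
❓❓❓❓❓❓❓❓❓❓❓
❓❓❓⬛⬛⬜⬜⬜❓❓❓
❓❓❓⬛⬛⬜⬜⬜❓❓❓
❓❓❓⬛⬛🔴⬜⬜⬛❓❓
❓❓❓⬛⬛⬜⬜⬜⬛❓❓
❓❓❓⬛⬛⬜🚪⬜⬜❓❓
❓❓❓⬛⬛⬛⬜⬛⬛❓❓
❓⬛⬛⬛⬛⬛⬜⬛⬛❓❓
❓⬛⬛⬛⬛⬛⬜⬛⬜❓❓

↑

⬛⬛⬛⬛⬛⬛⬛⬛⬛⬛⬛
⬛⬛⬛⬛⬛⬛⬛⬛⬛⬛⬛
⬛⬛⬛⬛⬛⬛⬛⬛⬛⬛⬛
❓❓❓⬛⬛⬛⬛⬛❓❓❓
❓❓❓⬛⬛⬜⬜⬜❓❓❓
❓❓❓⬛⬛🔴⬜⬜❓❓❓
❓❓❓⬛⬛⬜⬜⬜⬛❓❓
❓❓❓⬛⬛⬜⬜⬜⬛❓❓
❓❓❓⬛⬛⬜🚪⬜⬜❓❓
❓❓❓⬛⬛⬛⬜⬛⬛❓❓
❓⬛⬛⬛⬛⬛⬜⬛⬛❓❓

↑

⬛⬛⬛⬛⬛⬛⬛⬛⬛⬛⬛
⬛⬛⬛⬛⬛⬛⬛⬛⬛⬛⬛
⬛⬛⬛⬛⬛⬛⬛⬛⬛⬛⬛
⬛⬛⬛⬛⬛⬛⬛⬛⬛⬛⬛
❓❓❓⬛⬛⬛⬛⬛❓❓❓
❓❓❓⬛⬛🔴⬜⬜❓❓❓
❓❓❓⬛⬛⬜⬜⬜❓❓❓
❓❓❓⬛⬛⬜⬜⬜⬛❓❓
❓❓❓⬛⬛⬜⬜⬜⬛❓❓
❓❓❓⬛⬛⬜🚪⬜⬜❓❓
❓❓❓⬛⬛⬛⬜⬛⬛❓❓

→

⬛⬛⬛⬛⬛⬛⬛⬛⬛⬛⬛
⬛⬛⬛⬛⬛⬛⬛⬛⬛⬛⬛
⬛⬛⬛⬛⬛⬛⬛⬛⬛⬛⬛
⬛⬛⬛⬛⬛⬛⬛⬛⬛⬛⬛
❓❓⬛⬛⬛⬛⬛⬛❓❓❓
❓❓⬛⬛⬜🔴⬜⬛❓❓❓
❓❓⬛⬛⬜⬜⬜⬛❓❓❓
❓❓⬛⬛⬜⬜⬜⬛❓❓❓
❓❓⬛⬛⬜⬜⬜⬛❓❓❓
❓❓⬛⬛⬜🚪⬜⬜❓❓❓
❓❓⬛⬛⬛⬜⬛⬛❓❓❓

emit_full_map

❓❓⬛⬛⬛⬛⬛⬛
❓❓⬛⬛⬜🔴⬜⬛
❓❓⬛⬛⬜⬜⬜⬛
❓❓⬛⬛⬜⬜⬜⬛
❓❓⬛⬛⬜⬜⬜⬛
❓❓⬛⬛⬜🚪⬜⬜
❓❓⬛⬛⬛⬜⬛⬛
⬛⬛⬛⬛⬛⬜⬛⬛
⬛⬛⬛⬛⬛⬜⬛⬜
⬜⬜⬜⬜⬜🚪⬛⬜
⬜⬜⬜⬜⬜⬜⬜⬜
⬜⬜⬜⬜⬜⬜⬜⬜

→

⬛⬛⬛⬛⬛⬛⬛⬛⬛⬛⬛
⬛⬛⬛⬛⬛⬛⬛⬛⬛⬛⬛
⬛⬛⬛⬛⬛⬛⬛⬛⬛⬛⬛
⬛⬛⬛⬛⬛⬛⬛⬛⬛⬛⬛
❓⬛⬛⬛⬛⬛⬛⬛❓❓❓
❓⬛⬛⬜⬜🔴⬛⬛❓❓❓
❓⬛⬛⬜⬜⬜⬛⬛❓❓❓
❓⬛⬛⬜⬜⬜⬛⬛❓❓❓
❓⬛⬛⬜⬜⬜⬛❓❓❓❓
❓⬛⬛⬜🚪⬜⬜❓❓❓❓
❓⬛⬛⬛⬜⬛⬛❓❓❓❓

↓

⬛⬛⬛⬛⬛⬛⬛⬛⬛⬛⬛
⬛⬛⬛⬛⬛⬛⬛⬛⬛⬛⬛
⬛⬛⬛⬛⬛⬛⬛⬛⬛⬛⬛
❓⬛⬛⬛⬛⬛⬛⬛❓❓❓
❓⬛⬛⬜⬜⬜⬛⬛❓❓❓
❓⬛⬛⬜⬜🔴⬛⬛❓❓❓
❓⬛⬛⬜⬜⬜⬛⬛❓❓❓
❓⬛⬛⬜⬜⬜⬛⬛❓❓❓
❓⬛⬛⬜🚪⬜⬜❓❓❓❓
❓⬛⬛⬛⬜⬛⬛❓❓❓❓
⬛⬛⬛⬛⬜⬛⬛❓❓❓❓

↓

⬛⬛⬛⬛⬛⬛⬛⬛⬛⬛⬛
⬛⬛⬛⬛⬛⬛⬛⬛⬛⬛⬛
❓⬛⬛⬛⬛⬛⬛⬛❓❓❓
❓⬛⬛⬜⬜⬜⬛⬛❓❓❓
❓⬛⬛⬜⬜⬜⬛⬛❓❓❓
❓⬛⬛⬜⬜🔴⬛⬛❓❓❓
❓⬛⬛⬜⬜⬜⬛⬛❓❓❓
❓⬛⬛⬜🚪⬜⬜⬜❓❓❓
❓⬛⬛⬛⬜⬛⬛❓❓❓❓
⬛⬛⬛⬛⬜⬛⬛❓❓❓❓
⬛⬛⬛⬛⬜⬛⬜❓❓❓❓

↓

⬛⬛⬛⬛⬛⬛⬛⬛⬛⬛⬛
❓⬛⬛⬛⬛⬛⬛⬛❓❓❓
❓⬛⬛⬜⬜⬜⬛⬛❓❓❓
❓⬛⬛⬜⬜⬜⬛⬛❓❓❓
❓⬛⬛⬜⬜⬜⬛⬛❓❓❓
❓⬛⬛⬜⬜🔴⬛⬛❓❓❓
❓⬛⬛⬜🚪⬜⬜⬜❓❓❓
❓⬛⬛⬛⬜⬛⬛⬛❓❓❓
⬛⬛⬛⬛⬜⬛⬛❓❓❓❓
⬛⬛⬛⬛⬜⬛⬜❓❓❓❓
⬜⬜⬜⬜🚪⬛⬜❓❓❓❓

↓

❓⬛⬛⬛⬛⬛⬛⬛❓❓❓
❓⬛⬛⬜⬜⬜⬛⬛❓❓❓
❓⬛⬛⬜⬜⬜⬛⬛❓❓❓
❓⬛⬛⬜⬜⬜⬛⬛❓❓❓
❓⬛⬛⬜⬜⬜⬛⬛❓❓❓
❓⬛⬛⬜🚪🔴⬜⬜❓❓❓
❓⬛⬛⬛⬜⬛⬛⬛❓❓❓
⬛⬛⬛⬛⬜⬛⬛⬛❓❓❓
⬛⬛⬛⬛⬜⬛⬜❓❓❓❓
⬜⬜⬜⬜🚪⬛⬜❓❓❓❓
⬜⬜⬜⬜⬜⬜⬜❓❓❓❓

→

⬛⬛⬛⬛⬛⬛⬛❓❓❓❓
⬛⬛⬜⬜⬜⬛⬛❓❓❓❓
⬛⬛⬜⬜⬜⬛⬛❓❓❓❓
⬛⬛⬜⬜⬜⬛⬛⬛❓❓❓
⬛⬛⬜⬜⬜⬛⬛⬛❓❓❓
⬛⬛⬜🚪⬜🔴⬜⬜❓❓❓
⬛⬛⬛⬜⬛⬛⬛⬛❓❓❓
⬛⬛⬛⬜⬛⬛⬛⬛❓❓❓
⬛⬛⬛⬜⬛⬜❓❓❓❓❓
⬜⬜⬜🚪⬛⬜❓❓❓❓❓
⬜⬜⬜⬜⬜⬜❓❓❓❓❓

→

⬛⬛⬛⬛⬛⬛❓❓❓❓❓
⬛⬜⬜⬜⬛⬛❓❓❓❓❓
⬛⬜⬜⬜⬛⬛❓❓❓❓❓
⬛⬜⬜⬜⬛⬛⬛⬛❓❓❓
⬛⬜⬜⬜⬛⬛⬛⬛❓❓❓
⬛⬜🚪⬜⬜🔴⬜⬜❓❓❓
⬛⬛⬜⬛⬛⬛⬛⬛❓❓❓
⬛⬛⬜⬛⬛⬛⬛⬛❓❓❓
⬛⬛⬜⬛⬜❓❓❓❓❓❓
⬜⬜🚪⬛⬜❓❓❓❓❓❓
⬜⬜⬜⬜⬜❓❓❓❓❓❓

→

⬛⬛⬛⬛⬛❓❓❓❓❓❓
⬜⬜⬜⬛⬛❓❓❓❓❓❓
⬜⬜⬜⬛⬛❓❓❓❓❓❓
⬜⬜⬜⬛⬛⬛⬛⬛❓❓❓
⬜⬜⬜⬛⬛⬛⬛⬛❓❓❓
⬜🚪⬜⬜⬜🔴⬜⬜❓❓❓
⬛⬜⬛⬛⬛⬛⬛⬛❓❓❓
⬛⬜⬛⬛⬛⬛⬛⬛❓❓❓
⬛⬜⬛⬜❓❓❓❓❓❓❓
⬜🚪⬛⬜❓❓❓❓❓❓❓
⬜⬜⬜⬜❓❓❓❓❓❓❓

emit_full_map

❓❓⬛⬛⬛⬛⬛⬛⬛❓❓❓
❓❓⬛⬛⬜⬜⬜⬛⬛❓❓❓
❓❓⬛⬛⬜⬜⬜⬛⬛❓❓❓
❓❓⬛⬛⬜⬜⬜⬛⬛⬛⬛⬛
❓❓⬛⬛⬜⬜⬜⬛⬛⬛⬛⬛
❓❓⬛⬛⬜🚪⬜⬜⬜🔴⬜⬜
❓❓⬛⬛⬛⬜⬛⬛⬛⬛⬛⬛
⬛⬛⬛⬛⬛⬜⬛⬛⬛⬛⬛⬛
⬛⬛⬛⬛⬛⬜⬛⬜❓❓❓❓
⬜⬜⬜⬜⬜🚪⬛⬜❓❓❓❓
⬜⬜⬜⬜⬜⬜⬜⬜❓❓❓❓
⬜⬜⬜⬜⬜⬜⬜⬜❓❓❓❓

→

⬛⬛⬛⬛❓❓❓❓❓❓❓
⬜⬜⬛⬛❓❓❓❓❓❓❓
⬜⬜⬛⬛❓❓❓❓❓❓❓
⬜⬜⬛⬛⬛⬛⬛⬛❓❓❓
⬜⬜⬛⬛⬛⬛⬛⬛❓❓❓
🚪⬜⬜⬜⬜🔴⬜⬜❓❓❓
⬜⬛⬛⬛⬛⬛⬛⬛❓❓❓
⬜⬛⬛⬛⬛⬛⬛⬛❓❓❓
⬜⬛⬜❓❓❓❓❓❓❓❓
🚪⬛⬜❓❓❓❓❓❓❓❓
⬜⬜⬜❓❓❓❓❓❓❓❓

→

⬛⬛⬛❓❓❓❓❓❓❓❓
⬜⬛⬛❓❓❓❓❓❓❓❓
⬜⬛⬛❓❓❓❓❓❓❓❓
⬜⬛⬛⬛⬛⬛⬛⬛❓❓❓
⬜⬛⬛⬛⬛⬛⬛⬛❓❓❓
⬜⬜⬜⬜⬜🔴⬜⬜❓❓❓
⬛⬛⬛⬛⬛⬛⬛⬛❓❓❓
⬛⬛⬛⬛⬛⬛⬛⬛❓❓❓
⬛⬜❓❓❓❓❓❓❓❓❓
⬛⬜❓❓❓❓❓❓❓❓❓
⬜⬜❓❓❓❓❓❓❓❓❓

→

⬛⬛❓❓❓❓❓❓❓❓❓
⬛⬛❓❓❓❓❓❓❓❓❓
⬛⬛❓❓❓❓❓❓❓❓❓
⬛⬛⬛⬛⬛⬛⬛⬛❓❓❓
⬛⬛⬛⬛⬛⬛⬛⬛❓❓❓
⬜⬜⬜⬜⬜🔴⬜⬜❓❓❓
⬛⬛⬛⬛⬛⬛⬛⬛❓❓❓
⬛⬛⬛⬛⬛⬛⬛⬛❓❓❓
⬜❓❓❓❓❓❓❓❓❓❓
⬜❓❓❓❓❓❓❓❓❓❓
⬜❓❓❓❓❓❓❓❓❓❓

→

⬛❓❓❓❓❓❓❓❓❓❓
⬛❓❓❓❓❓❓❓❓❓❓
⬛❓❓❓❓❓❓❓❓❓❓
⬛⬛⬛⬛⬛⬛⬛⬜❓❓❓
⬛⬛⬛⬛⬛⬛⬛⬜❓❓❓
⬜⬜⬜⬜⬜🔴⬜⬜❓❓❓
⬛⬛⬛⬛⬛⬛⬛⬜❓❓❓
⬛⬛⬛⬛⬛⬛⬛⬜❓❓❓
❓❓❓❓❓❓❓❓❓❓❓
❓❓❓❓❓❓❓❓❓❓❓
❓❓❓❓❓❓❓❓❓❓❓

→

❓❓❓❓❓❓❓❓❓❓❓
❓❓❓❓❓❓❓❓❓❓❓
❓❓❓❓❓❓❓❓❓❓❓
⬛⬛⬛⬛⬛⬛⬜⬜❓❓❓
⬛⬛⬛⬛⬛⬛⬜⬜❓❓❓
⬜⬜⬜⬜⬜🔴⬜⬜❓❓❓
⬛⬛⬛⬛⬛⬛⬜⬜❓❓❓
⬛⬛⬛⬛⬛⬛⬜⬜❓❓❓
❓❓❓❓❓❓❓❓❓❓❓
❓❓❓❓❓❓❓❓❓❓❓
❓❓❓❓❓❓❓❓❓❓❓

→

❓❓❓❓❓❓❓❓❓❓❓
❓❓❓❓❓❓❓❓❓❓❓
❓❓❓❓❓❓❓❓❓❓❓
⬛⬛⬛⬛⬛⬜⬜⬜❓❓❓
⬛⬛⬛⬛⬛⬜⬜⬜❓❓❓
⬜⬜⬜⬜⬜🔴⬜⬜❓❓❓
⬛⬛⬛⬛⬛⬜⬜⬜❓❓❓
⬛⬛⬛⬛⬛⬜⬜⬜❓❓❓
❓❓❓❓❓❓❓❓❓❓❓
❓❓❓❓❓❓❓❓❓❓❓
❓❓❓❓❓❓❓❓❓❓❓

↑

⬛⬛⬛⬛⬛⬛⬛⬛⬛⬛⬛
❓❓❓❓❓❓❓❓❓❓❓
❓❓❓❓❓❓❓❓❓❓❓
❓❓❓⬛⬛⬜⬜⬜❓❓❓
⬛⬛⬛⬛⬛⬜⬜⬜❓❓❓
⬛⬛⬛⬛⬛🔴⬜⬜❓❓❓
⬜⬜⬜⬜⬜⬜⬜⬜❓❓❓
⬛⬛⬛⬛⬛⬜⬜⬜❓❓❓
⬛⬛⬛⬛⬛⬜⬜⬜❓❓❓
❓❓❓❓❓❓❓❓❓❓❓
❓❓❓❓❓❓❓❓❓❓❓

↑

⬛⬛⬛⬛⬛⬛⬛⬛⬛⬛⬛
⬛⬛⬛⬛⬛⬛⬛⬛⬛⬛⬛
❓❓❓❓❓❓❓❓❓❓❓
❓❓❓⬛⬛⬛⬛⬛❓❓❓
❓❓❓⬛⬛⬜⬜⬜❓❓❓
⬛⬛⬛⬛⬛🔴⬜⬜❓❓❓
⬛⬛⬛⬛⬛⬜⬜⬜❓❓❓
⬜⬜⬜⬜⬜⬜⬜⬜❓❓❓
⬛⬛⬛⬛⬛⬜⬜⬜❓❓❓
⬛⬛⬛⬛⬛⬜⬜⬜❓❓❓
❓❓❓❓❓❓❓❓❓❓❓

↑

⬛⬛⬛⬛⬛⬛⬛⬛⬛⬛⬛
⬛⬛⬛⬛⬛⬛⬛⬛⬛⬛⬛
⬛⬛⬛⬛⬛⬛⬛⬛⬛⬛⬛
❓❓❓⬛⬛⬛⬛⬛❓❓❓
❓❓❓⬛⬛⬛⬛⬛❓❓❓
❓❓❓⬛⬛🔴⬜⬜❓❓❓
⬛⬛⬛⬛⬛⬜⬜⬜❓❓❓
⬛⬛⬛⬛⬛⬜⬜⬜❓❓❓
⬜⬜⬜⬜⬜⬜⬜⬜❓❓❓
⬛⬛⬛⬛⬛⬜⬜⬜❓❓❓
⬛⬛⬛⬛⬛⬜⬜⬜❓❓❓

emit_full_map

❓❓⬛⬛⬛⬛⬛⬛⬛❓❓❓❓⬛⬛⬛⬛⬛
❓❓⬛⬛⬜⬜⬜⬛⬛❓❓❓❓⬛⬛⬛⬛⬛
❓❓⬛⬛⬜⬜⬜⬛⬛❓❓❓❓⬛⬛🔴⬜⬜
❓❓⬛⬛⬜⬜⬜⬛⬛⬛⬛⬛⬛⬛⬛⬜⬜⬜
❓❓⬛⬛⬜⬜⬜⬛⬛⬛⬛⬛⬛⬛⬛⬜⬜⬜
❓❓⬛⬛⬜🚪⬜⬜⬜⬜⬜⬜⬜⬜⬜⬜⬜⬜
❓❓⬛⬛⬛⬜⬛⬛⬛⬛⬛⬛⬛⬛⬛⬜⬜⬜
⬛⬛⬛⬛⬛⬜⬛⬛⬛⬛⬛⬛⬛⬛⬛⬜⬜⬜
⬛⬛⬛⬛⬛⬜⬛⬜❓❓❓❓❓❓❓❓❓❓
⬜⬜⬜⬜⬜🚪⬛⬜❓❓❓❓❓❓❓❓❓❓
⬜⬜⬜⬜⬜⬜⬜⬜❓❓❓❓❓❓❓❓❓❓
⬜⬜⬜⬜⬜⬜⬜⬜❓❓❓❓❓❓❓❓❓❓


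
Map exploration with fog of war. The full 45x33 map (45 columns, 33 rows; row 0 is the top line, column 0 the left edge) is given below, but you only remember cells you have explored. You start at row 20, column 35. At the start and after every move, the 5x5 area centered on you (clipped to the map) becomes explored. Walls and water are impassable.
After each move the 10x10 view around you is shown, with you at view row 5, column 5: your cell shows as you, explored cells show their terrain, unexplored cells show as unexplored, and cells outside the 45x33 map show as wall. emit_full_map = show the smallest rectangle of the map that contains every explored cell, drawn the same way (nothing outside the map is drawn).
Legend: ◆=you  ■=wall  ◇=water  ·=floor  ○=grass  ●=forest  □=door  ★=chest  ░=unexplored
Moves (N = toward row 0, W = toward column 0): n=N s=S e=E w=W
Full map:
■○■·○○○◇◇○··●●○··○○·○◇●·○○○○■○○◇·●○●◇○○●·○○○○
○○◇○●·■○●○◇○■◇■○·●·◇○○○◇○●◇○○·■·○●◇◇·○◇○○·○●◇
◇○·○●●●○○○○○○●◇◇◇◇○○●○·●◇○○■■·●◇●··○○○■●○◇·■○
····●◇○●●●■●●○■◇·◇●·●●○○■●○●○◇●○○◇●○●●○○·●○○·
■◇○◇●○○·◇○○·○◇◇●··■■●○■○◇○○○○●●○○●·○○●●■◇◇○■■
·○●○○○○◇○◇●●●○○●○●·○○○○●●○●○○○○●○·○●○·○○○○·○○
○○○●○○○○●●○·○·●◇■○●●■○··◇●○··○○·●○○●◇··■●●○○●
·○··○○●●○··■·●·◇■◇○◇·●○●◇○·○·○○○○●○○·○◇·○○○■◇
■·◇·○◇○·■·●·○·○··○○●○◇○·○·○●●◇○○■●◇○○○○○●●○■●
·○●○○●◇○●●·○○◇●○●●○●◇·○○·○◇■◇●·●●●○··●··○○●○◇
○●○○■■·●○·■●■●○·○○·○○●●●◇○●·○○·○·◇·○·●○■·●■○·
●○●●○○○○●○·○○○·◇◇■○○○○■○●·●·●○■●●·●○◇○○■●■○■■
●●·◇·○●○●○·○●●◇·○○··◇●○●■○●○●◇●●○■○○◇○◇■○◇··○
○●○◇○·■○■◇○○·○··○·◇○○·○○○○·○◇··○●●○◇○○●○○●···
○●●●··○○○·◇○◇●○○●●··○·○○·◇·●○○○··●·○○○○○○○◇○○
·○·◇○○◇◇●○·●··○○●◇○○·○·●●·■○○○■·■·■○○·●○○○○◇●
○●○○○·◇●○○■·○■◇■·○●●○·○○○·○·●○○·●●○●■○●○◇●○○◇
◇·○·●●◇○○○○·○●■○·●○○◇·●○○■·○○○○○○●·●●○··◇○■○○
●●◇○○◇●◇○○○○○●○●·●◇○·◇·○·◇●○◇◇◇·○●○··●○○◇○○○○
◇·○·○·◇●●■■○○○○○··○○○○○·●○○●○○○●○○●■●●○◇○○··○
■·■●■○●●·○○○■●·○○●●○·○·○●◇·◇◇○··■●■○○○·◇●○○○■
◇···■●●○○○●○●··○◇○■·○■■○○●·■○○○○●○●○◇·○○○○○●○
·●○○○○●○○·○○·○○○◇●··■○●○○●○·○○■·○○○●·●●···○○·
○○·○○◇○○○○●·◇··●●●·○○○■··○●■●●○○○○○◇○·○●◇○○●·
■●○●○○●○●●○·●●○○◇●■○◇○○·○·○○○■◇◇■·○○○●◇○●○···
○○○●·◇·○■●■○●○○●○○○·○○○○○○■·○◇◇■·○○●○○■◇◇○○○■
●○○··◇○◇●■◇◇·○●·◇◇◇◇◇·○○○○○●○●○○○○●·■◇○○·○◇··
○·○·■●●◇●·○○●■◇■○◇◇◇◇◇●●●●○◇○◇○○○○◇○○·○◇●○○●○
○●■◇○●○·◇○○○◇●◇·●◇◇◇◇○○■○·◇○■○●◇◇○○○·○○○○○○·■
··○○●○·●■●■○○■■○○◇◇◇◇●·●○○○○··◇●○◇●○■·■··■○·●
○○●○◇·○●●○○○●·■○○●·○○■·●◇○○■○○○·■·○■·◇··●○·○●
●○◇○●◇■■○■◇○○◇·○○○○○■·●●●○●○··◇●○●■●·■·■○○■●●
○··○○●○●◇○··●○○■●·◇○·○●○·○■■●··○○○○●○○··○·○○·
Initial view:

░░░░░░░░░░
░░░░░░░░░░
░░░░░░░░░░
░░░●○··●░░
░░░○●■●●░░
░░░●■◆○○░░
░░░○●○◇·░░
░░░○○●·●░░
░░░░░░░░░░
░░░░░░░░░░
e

░░░░░░░░░░
░░░░░░░░░░
░░░░░░░░░░
░░●○··●○░░
░░○●■●●○░░
░░●■○◆○·░░
░░○●○◇·○░░
░░○○●·●●░░
░░░░░░░░░░
░░░░░░░░░░

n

░░░░░░░░░░
░░░░░░░░░░
░░░░░░░░░░
░░░·●●○·░░
░░●○··●○░░
░░○●■◆●○░░
░░●■○○○·░░
░░○●○◇·○░░
░░○○●·●●░░
░░░░░░░░░░

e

░░░░░░░░░░
░░░░░░░░░░
░░░░░░░░░░
░░·●●○··░░
░●○··●○○░░
░○●■●◆○◇░░
░●■○○○·◇░░
░○●○◇·○○░░
░○○●·●●░░░
░░░░░░░░░░

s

░░░░░░░░░░
░░░░░░░░░░
░░·●●○··░░
░●○··●○○░░
░○●■●●○◇░░
░●■○○◆·◇░░
░○●○◇·○○░░
░○○●·●●·░░
░░░░░░░░░░
░░░░░░░░░░

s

░░░░░░░░░░
░░·●●○··░░
░●○··●○○░░
░○●■●●○◇░░
░●■○○○·◇░░
░○●○◇◆○○░░
░○○●·●●·░░
░░░◇○·○●░░
░░░░░░░░░░
░░░░░░░░░░

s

░░·●●○··░░
░●○··●○○░░
░○●■●●○◇░░
░●■○○○·◇░░
░○●○◇·○○░░
░○○●·◆●·░░
░░░◇○·○●░░
░░░○○●◇○░░
░░░░░░░░░░
░░░░░░░░░░

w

░░░·●●○··░
░░●○··●○○░
░░○●■●●○◇░
░░●■○○○·◇░
░░○●○◇·○○░
░░○○●◆●●·░
░░░○◇○·○●░
░░░○○○●◇○░
░░░░░░░░░░
░░░░░░░░░░

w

░░░░·●●○··
░░░●○··●○○
░░░○●■●●○◇
░░░●■○○○·◇
░░░○●○◇·○○
░░░○○◆·●●·
░░░○○◇○·○●
░░░·○○○●◇○
░░░░░░░░░░
░░░░░░░░░░

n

░░░░░░░░░░
░░░░·●●○··
░░░●○··●○○
░░░○●■●●○◇
░░░●■○○○·◇
░░░○●◆◇·○○
░░░○○●·●●·
░░░○○◇○·○●
░░░·○○○●◇○
░░░░░░░░░░

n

░░░░░░░░░░
░░░░░░░░░░
░░░░·●●○··
░░░●○··●○○
░░░○●■●●○◇
░░░●■◆○○·◇
░░░○●○◇·○○
░░░○○●·●●·
░░░○○◇○·○●
░░░·○○○●◇○

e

░░░░░░░░░░
░░░░░░░░░░
░░░·●●○··░
░░●○··●○○░
░░○●■●●○◇░
░░●■○◆○·◇░
░░○●○◇·○○░
░░○○●·●●·░
░░○○◇○·○●░
░░·○○○●◇○░

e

░░░░░░░░░░
░░░░░░░░░░
░░·●●○··░░
░●○··●○○░░
░○●■●●○◇░░
░●■○○◆·◇░░
░○●○◇·○○░░
░○○●·●●·░░
░○○◇○·○●░░
░·○○○●◇○░░

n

░░░░░░░░░░
░░░░░░░░░░
░░░░░░░░░░
░░·●●○··░░
░●○··●○○░░
░○●■●◆○◇░░
░●■○○○·◇░░
░○●○◇·○○░░
░○○●·●●·░░
░○○◇○·○●░░

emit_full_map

░·●●○··
●○··●○○
○●■●◆○◇
●■○○○·◇
○●○◇·○○
○○●·●●·
○○◇○·○●
·○○○●◇○

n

░░░░░░░░░░
░░░░░░░░░░
░░░░░░░░░░
░░░●■○●○░░
░░·●●○··░░
░●○··◆○○░░
░○●■●●○◇░░
░●■○○○·◇░░
░○●○◇·○○░░
░○○●·●●·░░

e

░░░░░░░░░░
░░░░░░░░░░
░░░░░░░░░░
░░●■○●○◇░░
░·●●○··◇░░
●○··●◆○◇░░
○●■●●○◇○░░
●■○○○·◇●░░
○●○◇·○○░░░
○○●·●●·░░░

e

░░░░░░░░░░
░░░░░░░░░░
░░░░░░░░░░
░●■○●○◇●░░
·●●○··◇○░░
○··●○◆◇○░░
●■●●○◇○○░░
■○○○·◇●○░░
●○◇·○○░░░░
○●·●●·░░░░

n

░░░░░░░░░░
░░░░░░░░░░
░░░░░░░░░░
░░░·●○○○░░
░●■○●○◇●░░
·●●○·◆◇○░░
○··●○○◇○░░
●■●●○◇○○░░
■○○○·◇●○░░
●○◇·○○░░░░

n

░░░░░░░░░░
░░░░░░░░░░
░░░░░░░░░░
░░░○○○○○░░
░░░·●○○○░░
░●■○●◆◇●░░
·●●○··◇○░░
○··●○○◇○░░
●■●●○◇○○░░
■○○○·◇●○░░

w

░░░░░░░░░░
░░░░░░░░░░
░░░░░░░░░░
░░░○○○○○○░
░░░○·●○○○░
░░●■○◆○◇●░
░·●●○··◇○░
●○··●○○◇○░
○●■●●○◇○○░
●■○○○·◇●○░

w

░░░░░░░░░░
░░░░░░░░░░
░░░░░░░░░░
░░░○○○○○○○
░░░○○·●○○○
░░░●■◆●○◇●
░░·●●○··◇○
░●○··●○○◇○
░○●■●●○◇○○
░●■○○○·◇●○

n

░░░░░░░░░░
░░░░░░░░░░
░░░░░░░░░░
░░░◇○○●○░░
░░░○○○○○○○
░░░○○◆●○○○
░░░●■○●○◇●
░░·●●○··◇○
░●○··●○○◇○
░○●■●●○◇○○

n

░░░░░░░░░░
░░░░░░░░░░
░░░░░░░░░░
░░░○◇○◇■░░
░░░◇○○●○░░
░░░○○◆○○○○
░░░○○·●○○○
░░░●■○●○◇●
░░·●●○··◇○
░●○··●○○◇○

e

░░░░░░░░░░
░░░░░░░░░░
░░░░░░░░░░
░░○◇○◇■○░░
░░◇○○●○○░░
░░○○○◆○○○░
░░○○·●○○○░
░░●■○●○◇●░
░·●●○··◇○░
●○··●○○◇○░

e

░░░░░░░░░░
░░░░░░░░░░
░░░░░░░░░░
░○◇○◇■○◇░░
░◇○○●○○●░░
░○○○○◆○○░░
░○○·●○○○░░
░●■○●○◇●░░
·●●○··◇○░░
○··●○○◇○░░

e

░░░░░░░░░░
░░░░░░░░░░
░░░░░░░░░░
○◇○◇■○◇·░░
◇○○●○○●·░░
○○○○○◆○◇░░
○○·●○○○○░░
●■○●○◇●○░░
●●○··◇○░░░
··●○○◇○░░░

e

░░░░░░░░░■
░░░░░░░░░■
░░░░░░░░░■
◇○◇■○◇··░■
○○●○○●··░■
○○○○○◆◇○░■
○·●○○○○◇░■
■○●○◇●○○░■
●○··◇○░░░■
·●○○◇○░░░■

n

░░░░░░░░░■
░░░░░░░░░■
░░░░░░░░░■
░░░■●■○■░■
◇○◇■○◇··░■
○○●○○◆··░■
○○○○○○◇○░■
○·●○○○○◇░■
■○●○◇●○○░■
●○··◇○░░░■

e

░░░░░░░░■■
░░░░░░░░■■
░░░░░░░░■■
░░■●■○■■■■
○◇■○◇··○■■
○●○○●◆··■■
○○○○○◇○○■■
·●○○○○◇●■■
○●○◇●○○░■■
○··◇○░░░■■

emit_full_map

░░░░░░■●■○■■
░░○◇○◇■○◇··○
░░◇○○●○○●◆··
░░○○○○○○○◇○○
░░○○·●○○○○◇●
░░●■○●○◇●○○░
░·●●○··◇○░░░
●○··●○○◇○░░░
○●■●●○◇○○░░░
●■○○○·◇●○░░░
○●○◇·○○░░░░░
○○●·●●·░░░░░
○○◇○·○●░░░░░
·○○○●◇○░░░░░

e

░░░░░░░■■■
░░░░░░░■■■
░░░░░░░■■■
░■●■○■■■■■
◇■○◇··○■■■
●○○●·◆·■■■
○○○○◇○○■■■
●○○○○◇●■■■
●○◇●○○░■■■
··◇○░░░■■■

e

░░░░░░■■■■
░░░░░░■■■■
░░░░░░■■■■
■●■○■■■■■■
■○◇··○■■■■
○○●··◆■■■■
○○○◇○○■■■■
○○○○◇●■■■■
○◇●○○░■■■■
·◇○░░░■■■■

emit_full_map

░░░░░░■●■○■■
░░○◇○◇■○◇··○
░░◇○○●○○●··◆
░░○○○○○○○◇○○
░░○○·●○○○○◇●
░░●■○●○◇●○○░
░·●●○··◇○░░░
●○··●○○◇○░░░
○●■●●○◇○○░░░
●■○○○·◇●○░░░
○●○◇·○○░░░░░
○○●·●●·░░░░░
○○◇○·○●░░░░░
·○○○●◇○░░░░░
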